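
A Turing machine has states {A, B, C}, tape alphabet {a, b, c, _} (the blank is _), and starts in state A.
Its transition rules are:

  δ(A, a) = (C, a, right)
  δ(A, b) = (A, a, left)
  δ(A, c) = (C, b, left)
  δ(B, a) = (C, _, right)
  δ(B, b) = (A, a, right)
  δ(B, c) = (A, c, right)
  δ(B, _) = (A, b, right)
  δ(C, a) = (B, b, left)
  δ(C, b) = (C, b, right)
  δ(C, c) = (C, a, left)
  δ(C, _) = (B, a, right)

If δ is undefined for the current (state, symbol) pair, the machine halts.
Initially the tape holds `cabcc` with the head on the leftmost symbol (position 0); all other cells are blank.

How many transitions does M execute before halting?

25

state=A head=0 tape=_[c]abcc___   (A,c)→(C,b,left)
state=C head=-1 tape=[_]babcc___   (C,_)→(B,a,right)
state=B head=0 tape=a[b]abcc___   (B,b)→(A,a,right)
state=A head=1 tape=aa[a]bcc___   (A,a)→(C,a,right)
state=C head=2 tape=aaa[b]cc___   (C,b)→(C,b,right)
state=C head=3 tape=aaab[c]c___   (C,c)→(C,a,left)
state=C head=2 tape=aaa[b]ac___   (C,b)→(C,b,right)
state=C head=3 tape=aaab[a]c___   (C,a)→(B,b,left)
state=B head=2 tape=aaa[b]bc___   (B,b)→(A,a,right)
state=A head=3 tape=aaaa[b]c___   (A,b)→(A,a,left)
state=A head=2 tape=aaa[a]ac___   (A,a)→(C,a,right)
state=C head=3 tape=aaaa[a]c___   (C,a)→(B,b,left)
state=B head=2 tape=aaa[a]bc___   (B,a)→(C,_,right)
state=C head=3 tape=aaa_[b]c___   (C,b)→(C,b,right)
state=C head=4 tape=aaa_b[c]___   (C,c)→(C,a,left)
state=C head=3 tape=aaa_[b]a___   (C,b)→(C,b,right)
state=C head=4 tape=aaa_b[a]___   (C,a)→(B,b,left)
state=B head=3 tape=aaa_[b]b___   (B,b)→(A,a,right)
state=A head=4 tape=aaa_a[b]___   (A,b)→(A,a,left)
state=A head=3 tape=aaa_[a]a___   (A,a)→(C,a,right)
state=C head=4 tape=aaa_a[a]___   (C,a)→(B,b,left)
state=B head=3 tape=aaa_[a]b___   (B,a)→(C,_,right)
state=C head=4 tape=aaa__[b]___   (C,b)→(C,b,right)
state=C head=5 tape=aaa__b[_]__   (C,_)→(B,a,right)
state=B head=6 tape=aaa__ba[_]_   (B,_)→(A,b,right)
state=A head=7 tape=aaa__bab[_]
M halts after 25 transitions.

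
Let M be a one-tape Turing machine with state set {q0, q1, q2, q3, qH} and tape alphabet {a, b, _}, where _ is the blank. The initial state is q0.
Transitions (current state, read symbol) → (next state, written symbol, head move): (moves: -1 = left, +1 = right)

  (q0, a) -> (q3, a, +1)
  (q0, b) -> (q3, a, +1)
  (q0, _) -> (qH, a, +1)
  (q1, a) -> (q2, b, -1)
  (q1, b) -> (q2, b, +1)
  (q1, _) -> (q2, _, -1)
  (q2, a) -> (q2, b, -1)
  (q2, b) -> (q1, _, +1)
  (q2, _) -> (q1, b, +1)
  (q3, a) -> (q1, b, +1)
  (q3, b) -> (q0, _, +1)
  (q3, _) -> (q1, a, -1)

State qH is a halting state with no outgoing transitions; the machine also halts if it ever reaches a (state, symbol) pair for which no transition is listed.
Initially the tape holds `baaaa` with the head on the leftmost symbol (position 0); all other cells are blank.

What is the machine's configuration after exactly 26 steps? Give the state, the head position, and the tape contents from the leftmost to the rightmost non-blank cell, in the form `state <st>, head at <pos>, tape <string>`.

q0 | [b]aaaa__   read b → write a, move +1, go to q3
q3 | a[a]aaa__   read a → write b, move +1, go to q1
q1 | ab[a]aa__   read a → write b, move -1, go to q2
q2 | a[b]baa__   read b → write _, move +1, go to q1
q1 | a_[b]aa__   read b → write b, move +1, go to q2
q2 | a_b[a]a__   read a → write b, move -1, go to q2
q2 | a_[b]ba__   read b → write _, move +1, go to q1
q1 | a__[b]a__   read b → write b, move +1, go to q2
q2 | a__b[a]__   read a → write b, move -1, go to q2
q2 | a__[b]b__   read b → write _, move +1, go to q1
q1 | a___[b]__   read b → write b, move +1, go to q2
q2 | a___b[_]_   read _ → write b, move +1, go to q1
q1 | a___bb[_]   read _ → write _, move -1, go to q2
q2 | a___b[b]_   read b → write _, move +1, go to q1
q1 | a___b_[_]   read _ → write _, move -1, go to q2
q2 | a___b[_]_   read _ → write b, move +1, go to q1
q1 | a___bb[_]   read _ → write _, move -1, go to q2
q2 | a___b[b]_   read b → write _, move +1, go to q1
q1 | a___b_[_]   read _ → write _, move -1, go to q2
q2 | a___b[_]_   read _ → write b, move +1, go to q1
q1 | a___bb[_]   read _ → write _, move -1, go to q2
q2 | a___b[b]_   read b → write _, move +1, go to q1
q1 | a___b_[_]   read _ → write _, move -1, go to q2
q2 | a___b[_]_   read _ → write b, move +1, go to q1
q1 | a___bb[_]   read _ → write _, move -1, go to q2
q2 | a___b[b]_   read b → write _, move +1, go to q1
q1 | a___b_[_]
After 26 steps: state q1, head at 6, tape a___b.

state q1, head at 6, tape a___b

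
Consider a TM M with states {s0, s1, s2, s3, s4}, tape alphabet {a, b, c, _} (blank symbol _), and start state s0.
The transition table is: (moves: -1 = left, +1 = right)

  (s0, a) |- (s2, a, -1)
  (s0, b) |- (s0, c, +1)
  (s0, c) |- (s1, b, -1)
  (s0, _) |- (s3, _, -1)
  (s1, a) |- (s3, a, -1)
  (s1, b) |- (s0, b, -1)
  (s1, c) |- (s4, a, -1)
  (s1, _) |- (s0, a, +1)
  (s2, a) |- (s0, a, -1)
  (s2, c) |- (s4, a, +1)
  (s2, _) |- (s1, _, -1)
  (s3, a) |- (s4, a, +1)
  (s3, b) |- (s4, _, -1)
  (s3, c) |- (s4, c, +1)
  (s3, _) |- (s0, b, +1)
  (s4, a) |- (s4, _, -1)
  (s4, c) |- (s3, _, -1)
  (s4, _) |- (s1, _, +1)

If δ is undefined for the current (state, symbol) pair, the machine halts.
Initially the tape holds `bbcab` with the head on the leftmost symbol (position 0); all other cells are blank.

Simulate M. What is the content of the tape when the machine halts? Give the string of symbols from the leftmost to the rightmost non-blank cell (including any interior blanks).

ababab

s0 | __[b]bcab   read b → write c, move +1, go to s0
s0 | __c[b]cab   read b → write c, move +1, go to s0
s0 | __cc[c]ab   read c → write b, move -1, go to s1
s1 | __c[c]bab   read c → write a, move -1, go to s4
s4 | __[c]abab   read c → write _, move -1, go to s3
s3 | _[_]_abab   read _ → write b, move +1, go to s0
s0 | _b[_]abab   read _ → write _, move -1, go to s3
s3 | _[b]_abab   read b → write _, move -1, go to s4
s4 | [_]__abab   read _ → write _, move +1, go to s1
s1 | _[_]_abab   read _ → write a, move +1, go to s0
s0 | _a[_]abab   read _ → write _, move -1, go to s3
s3 | _[a]_abab   read a → write a, move +1, go to s4
s4 | _a[_]abab   read _ → write _, move +1, go to s1
s1 | _a_[a]bab   read a → write a, move -1, go to s3
s3 | _a[_]abab   read _ → write b, move +1, go to s0
s0 | _ab[a]bab   read a → write a, move -1, go to s2
s2 | _a[b]abab
The non-blank tape span at halt is ababab.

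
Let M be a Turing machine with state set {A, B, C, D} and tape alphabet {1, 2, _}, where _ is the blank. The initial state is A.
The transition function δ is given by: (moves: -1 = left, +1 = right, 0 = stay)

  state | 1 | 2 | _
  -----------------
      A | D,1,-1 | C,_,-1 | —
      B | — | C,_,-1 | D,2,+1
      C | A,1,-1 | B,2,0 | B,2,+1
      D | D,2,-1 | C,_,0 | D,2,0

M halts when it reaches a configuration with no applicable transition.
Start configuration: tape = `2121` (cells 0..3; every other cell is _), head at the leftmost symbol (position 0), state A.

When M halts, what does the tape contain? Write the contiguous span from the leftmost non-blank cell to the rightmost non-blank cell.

222221

A | __[2]121   read 2 → write _, move -1, go to C
C | _[_]_121   read _ → write 2, move +1, go to B
B | _2[_]121   read _ → write 2, move +1, go to D
D | _22[1]21   read 1 → write 2, move -1, go to D
D | _2[2]221   read 2 → write _, move 0, go to C
C | _2[_]221   read _ → write 2, move +1, go to B
B | _22[2]21   read 2 → write _, move -1, go to C
C | _2[2]_21   read 2 → write 2, move 0, go to B
B | _2[2]_21   read 2 → write _, move -1, go to C
C | _[2]__21   read 2 → write 2, move 0, go to B
B | _[2]__21   read 2 → write _, move -1, go to C
C | [_]___21   read _ → write 2, move +1, go to B
B | 2[_]__21   read _ → write 2, move +1, go to D
D | 22[_]_21   read _ → write 2, move 0, go to D
D | 22[2]_21   read 2 → write _, move 0, go to C
C | 22[_]_21   read _ → write 2, move +1, go to B
B | 222[_]21   read _ → write 2, move +1, go to D
D | 2222[2]1   read 2 → write _, move 0, go to C
C | 2222[_]1   read _ → write 2, move +1, go to B
B | 22222[1]
The non-blank tape span at halt is 222221.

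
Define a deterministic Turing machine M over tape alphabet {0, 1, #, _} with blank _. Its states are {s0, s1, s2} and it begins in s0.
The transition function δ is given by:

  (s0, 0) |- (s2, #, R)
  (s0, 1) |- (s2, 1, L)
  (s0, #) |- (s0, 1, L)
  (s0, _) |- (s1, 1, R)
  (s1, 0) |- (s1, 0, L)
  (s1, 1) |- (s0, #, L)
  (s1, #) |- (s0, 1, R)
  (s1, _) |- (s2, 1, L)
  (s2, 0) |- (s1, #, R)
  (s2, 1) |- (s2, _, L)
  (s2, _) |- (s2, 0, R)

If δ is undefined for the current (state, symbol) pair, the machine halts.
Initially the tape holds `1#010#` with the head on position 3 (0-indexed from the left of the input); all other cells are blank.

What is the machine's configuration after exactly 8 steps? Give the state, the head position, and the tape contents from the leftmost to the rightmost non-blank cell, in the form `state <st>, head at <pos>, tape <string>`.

state s2, head at -1, tape 0_11#0#

s0 | _1#0[1]0#   read 1 → write 1, move L, go to s2
s2 | _1#[0]10#   read 0 → write #, move R, go to s1
s1 | _1##[1]0#   read 1 → write #, move L, go to s0
s0 | _1#[#]#0#   read # → write 1, move L, go to s0
s0 | _1[#]1#0#   read # → write 1, move L, go to s0
s0 | _[1]11#0#   read 1 → write 1, move L, go to s2
s2 | [_]111#0#   read _ → write 0, move R, go to s2
s2 | 0[1]11#0#   read 1 → write _, move L, go to s2
s2 | [0]_11#0#
After 8 steps: state s2, head at -1, tape 0_11#0#.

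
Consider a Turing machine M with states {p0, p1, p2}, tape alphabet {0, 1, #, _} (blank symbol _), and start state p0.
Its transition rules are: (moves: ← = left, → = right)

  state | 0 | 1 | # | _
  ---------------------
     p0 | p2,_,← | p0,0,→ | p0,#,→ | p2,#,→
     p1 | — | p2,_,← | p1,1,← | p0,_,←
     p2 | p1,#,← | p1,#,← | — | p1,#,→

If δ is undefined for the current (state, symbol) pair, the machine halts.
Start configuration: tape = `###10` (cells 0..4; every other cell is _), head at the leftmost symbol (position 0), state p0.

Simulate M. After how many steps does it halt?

p0 | __[#]##10   read # → write #, move →, go to p0
p0 | __#[#]#10   read # → write #, move →, go to p0
p0 | __##[#]10   read # → write #, move →, go to p0
p0 | __###[1]0   read 1 → write 0, move →, go to p0
p0 | __###0[0]   read 0 → write _, move ←, go to p2
p2 | __###[0]_   read 0 → write #, move ←, go to p1
p1 | __##[#]#_   read # → write 1, move ←, go to p1
p1 | __#[#]1#_   read # → write 1, move ←, go to p1
p1 | __[#]11#_   read # → write 1, move ←, go to p1
p1 | _[_]111#_   read _ → write _, move ←, go to p0
p0 | [_]_111#_   read _ → write #, move →, go to p2
p2 | #[_]111#_   read _ → write #, move →, go to p1
p1 | ##[1]11#_   read 1 → write _, move ←, go to p2
p2 | #[#]_11#_
M halts after 13 transitions.

13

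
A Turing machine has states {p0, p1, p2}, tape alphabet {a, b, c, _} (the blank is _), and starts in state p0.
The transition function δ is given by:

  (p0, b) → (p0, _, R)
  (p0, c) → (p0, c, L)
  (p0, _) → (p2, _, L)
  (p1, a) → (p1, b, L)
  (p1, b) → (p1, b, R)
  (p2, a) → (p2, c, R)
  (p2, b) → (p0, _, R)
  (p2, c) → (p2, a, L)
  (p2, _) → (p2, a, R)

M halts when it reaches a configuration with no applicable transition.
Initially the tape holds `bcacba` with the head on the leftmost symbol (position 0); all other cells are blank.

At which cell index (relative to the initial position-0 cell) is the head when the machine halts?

5

p0 | _[b]cacba   read b → write _, move R, go to p0
p0 | __[c]acba   read c → write c, move L, go to p0
p0 | _[_]cacba   read _ → write _, move L, go to p2
p2 | [_]_cacba   read _ → write a, move R, go to p2
p2 | a[_]cacba   read _ → write a, move R, go to p2
p2 | aa[c]acba   read c → write a, move L, go to p2
p2 | a[a]aacba   read a → write c, move R, go to p2
p2 | ac[a]acba   read a → write c, move R, go to p2
p2 | acc[a]cba   read a → write c, move R, go to p2
p2 | accc[c]ba   read c → write a, move L, go to p2
p2 | acc[c]aba   read c → write a, move L, go to p2
p2 | ac[c]aaba   read c → write a, move L, go to p2
p2 | a[c]aaaba   read c → write a, move L, go to p2
p2 | [a]aaaaba   read a → write c, move R, go to p2
p2 | c[a]aaaba   read a → write c, move R, go to p2
p2 | cc[a]aaba   read a → write c, move R, go to p2
p2 | ccc[a]aba   read a → write c, move R, go to p2
p2 | cccc[a]ba   read a → write c, move R, go to p2
p2 | ccccc[b]a   read b → write _, move R, go to p0
p0 | ccccc_[a]
At halt the head is at cell 5.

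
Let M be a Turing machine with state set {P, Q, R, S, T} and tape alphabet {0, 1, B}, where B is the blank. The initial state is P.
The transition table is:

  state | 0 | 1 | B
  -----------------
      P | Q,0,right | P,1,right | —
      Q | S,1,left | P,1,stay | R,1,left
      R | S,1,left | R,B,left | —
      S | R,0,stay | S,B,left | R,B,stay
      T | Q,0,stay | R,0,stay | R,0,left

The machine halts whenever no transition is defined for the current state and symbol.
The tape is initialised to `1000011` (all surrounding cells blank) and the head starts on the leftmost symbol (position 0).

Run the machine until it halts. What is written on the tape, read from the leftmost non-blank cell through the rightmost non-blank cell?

state=P head=0 tape=B[1]000011   (P,1)→(P,1,right)
state=P head=1 tape=B1[0]00011   (P,0)→(Q,0,right)
state=Q head=2 tape=B10[0]0011   (Q,0)→(S,1,left)
state=S head=1 tape=B1[0]10011   (S,0)→(R,0,stay)
state=R head=1 tape=B1[0]10011   (R,0)→(S,1,left)
state=S head=0 tape=B[1]110011   (S,1)→(S,B,left)
state=S head=-1 tape=[B]B110011   (S,B)→(R,B,stay)
state=R head=-1 tape=[B]B110011
The non-blank tape span at halt is 110011.

110011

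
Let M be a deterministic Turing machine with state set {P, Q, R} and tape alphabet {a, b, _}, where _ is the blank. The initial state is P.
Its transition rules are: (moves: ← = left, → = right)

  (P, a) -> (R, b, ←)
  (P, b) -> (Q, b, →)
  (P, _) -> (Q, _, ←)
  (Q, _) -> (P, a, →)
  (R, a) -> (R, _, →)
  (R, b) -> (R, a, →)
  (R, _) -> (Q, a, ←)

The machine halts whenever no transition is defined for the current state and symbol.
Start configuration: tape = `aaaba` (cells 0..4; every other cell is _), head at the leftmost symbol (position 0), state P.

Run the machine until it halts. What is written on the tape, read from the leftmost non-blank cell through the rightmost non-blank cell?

state=P head=0 tape=__[a]aaba__   (P,a)→(R,b,←)
state=R head=-1 tape=_[_]baaba__   (R,_)→(Q,a,←)
state=Q head=-2 tape=[_]abaaba__   (Q,_)→(P,a,→)
state=P head=-1 tape=a[a]baaba__   (P,a)→(R,b,←)
state=R head=-2 tape=[a]bbaaba__   (R,a)→(R,_,→)
state=R head=-1 tape=_[b]baaba__   (R,b)→(R,a,→)
state=R head=0 tape=_a[b]aaba__   (R,b)→(R,a,→)
state=R head=1 tape=_aa[a]aba__   (R,a)→(R,_,→)
state=R head=2 tape=_aa_[a]ba__   (R,a)→(R,_,→)
state=R head=3 tape=_aa__[b]a__   (R,b)→(R,a,→)
state=R head=4 tape=_aa__a[a]__   (R,a)→(R,_,→)
state=R head=5 tape=_aa__a_[_]_   (R,_)→(Q,a,←)
state=Q head=4 tape=_aa__a[_]a_   (Q,_)→(P,a,→)
state=P head=5 tape=_aa__aa[a]_   (P,a)→(R,b,←)
state=R head=4 tape=_aa__a[a]b_   (R,a)→(R,_,→)
state=R head=5 tape=_aa__a_[b]_   (R,b)→(R,a,→)
state=R head=6 tape=_aa__a_a[_]   (R,_)→(Q,a,←)
state=Q head=5 tape=_aa__a_[a]a
The non-blank tape span at halt is aa__a_aa.

aa__a_aa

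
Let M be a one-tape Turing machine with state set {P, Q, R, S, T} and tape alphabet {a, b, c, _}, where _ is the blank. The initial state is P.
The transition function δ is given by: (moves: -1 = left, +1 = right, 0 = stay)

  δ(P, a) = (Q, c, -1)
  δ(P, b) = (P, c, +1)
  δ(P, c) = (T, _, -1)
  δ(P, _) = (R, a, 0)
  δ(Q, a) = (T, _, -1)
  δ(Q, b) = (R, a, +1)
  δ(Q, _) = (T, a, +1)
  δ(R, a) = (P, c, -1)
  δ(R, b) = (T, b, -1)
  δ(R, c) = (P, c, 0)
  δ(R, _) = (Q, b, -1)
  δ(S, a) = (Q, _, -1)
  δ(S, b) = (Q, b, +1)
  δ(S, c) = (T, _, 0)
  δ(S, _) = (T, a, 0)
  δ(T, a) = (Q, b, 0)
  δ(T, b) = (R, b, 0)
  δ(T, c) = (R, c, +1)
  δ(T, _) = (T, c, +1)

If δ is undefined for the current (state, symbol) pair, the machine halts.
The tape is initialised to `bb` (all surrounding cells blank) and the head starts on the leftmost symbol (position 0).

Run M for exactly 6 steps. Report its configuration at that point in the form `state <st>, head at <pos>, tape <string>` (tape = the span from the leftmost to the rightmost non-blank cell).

P | [b]b_   read b → write c, move +1, go to P
P | c[b]_   read b → write c, move +1, go to P
P | cc[_]   read _ → write a, move 0, go to R
R | cc[a]   read a → write c, move -1, go to P
P | c[c]c   read c → write _, move -1, go to T
T | [c]_c   read c → write c, move +1, go to R
R | c[_]c
After 6 steps: state R, head at 1, tape c_c.

state R, head at 1, tape c_c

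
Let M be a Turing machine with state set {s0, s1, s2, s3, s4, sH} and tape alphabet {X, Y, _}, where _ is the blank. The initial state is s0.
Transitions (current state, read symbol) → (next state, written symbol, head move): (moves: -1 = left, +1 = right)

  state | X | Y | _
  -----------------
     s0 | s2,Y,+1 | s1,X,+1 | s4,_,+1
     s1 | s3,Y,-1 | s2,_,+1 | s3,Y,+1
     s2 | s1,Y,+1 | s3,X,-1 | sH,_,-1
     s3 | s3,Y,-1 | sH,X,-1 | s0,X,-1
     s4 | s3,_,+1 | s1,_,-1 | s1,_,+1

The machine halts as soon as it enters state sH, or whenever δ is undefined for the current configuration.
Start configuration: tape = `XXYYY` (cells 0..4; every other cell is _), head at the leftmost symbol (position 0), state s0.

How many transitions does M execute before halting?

9

state=s0 head=0 tape=_[X]XYYY   (s0,X)→(s2,Y,+1)
state=s2 head=1 tape=_Y[X]YYY   (s2,X)→(s1,Y,+1)
state=s1 head=2 tape=_YY[Y]YY   (s1,Y)→(s2,_,+1)
state=s2 head=3 tape=_YY_[Y]Y   (s2,Y)→(s3,X,-1)
state=s3 head=2 tape=_YY[_]XY   (s3,_)→(s0,X,-1)
state=s0 head=1 tape=_Y[Y]XXY   (s0,Y)→(s1,X,+1)
state=s1 head=2 tape=_YX[X]XY   (s1,X)→(s3,Y,-1)
state=s3 head=1 tape=_Y[X]YXY   (s3,X)→(s3,Y,-1)
state=s3 head=0 tape=_[Y]YYXY   (s3,Y)→(sH,X,-1)
state=sH head=-1 tape=[_]XYYXY
M halts after 9 transitions.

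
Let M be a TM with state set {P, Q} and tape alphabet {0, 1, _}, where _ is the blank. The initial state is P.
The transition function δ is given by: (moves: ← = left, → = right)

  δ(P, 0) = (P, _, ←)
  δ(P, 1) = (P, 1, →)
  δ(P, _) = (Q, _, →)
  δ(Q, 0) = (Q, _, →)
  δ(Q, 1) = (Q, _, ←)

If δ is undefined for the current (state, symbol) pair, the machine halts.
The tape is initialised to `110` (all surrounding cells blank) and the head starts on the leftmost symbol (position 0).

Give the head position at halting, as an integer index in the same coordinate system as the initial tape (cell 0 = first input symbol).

3

P | [1]10_   read 1 → write 1, move →, go to P
P | 1[1]0_   read 1 → write 1, move →, go to P
P | 11[0]_   read 0 → write _, move ←, go to P
P | 1[1]__   read 1 → write 1, move →, go to P
P | 11[_]_   read _ → write _, move →, go to Q
Q | 11_[_]
At halt the head is at cell 3.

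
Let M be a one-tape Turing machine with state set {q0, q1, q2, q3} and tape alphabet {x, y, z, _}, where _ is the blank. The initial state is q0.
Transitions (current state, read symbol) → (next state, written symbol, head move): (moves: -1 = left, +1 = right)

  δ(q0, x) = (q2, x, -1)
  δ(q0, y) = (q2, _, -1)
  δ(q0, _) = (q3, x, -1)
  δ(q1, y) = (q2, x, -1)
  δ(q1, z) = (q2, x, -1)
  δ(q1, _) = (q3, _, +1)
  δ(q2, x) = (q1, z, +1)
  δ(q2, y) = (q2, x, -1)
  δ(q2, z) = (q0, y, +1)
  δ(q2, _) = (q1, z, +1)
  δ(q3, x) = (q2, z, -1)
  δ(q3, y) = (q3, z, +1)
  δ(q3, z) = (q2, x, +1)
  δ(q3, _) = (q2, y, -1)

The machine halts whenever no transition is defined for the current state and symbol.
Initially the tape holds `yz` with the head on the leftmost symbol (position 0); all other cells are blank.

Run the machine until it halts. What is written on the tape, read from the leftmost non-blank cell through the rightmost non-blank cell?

z_zxxx

state=q0 head=0 tape=_[y]z___   (q0,y)→(q2,_,-1)
state=q2 head=-1 tape=[_]_z___   (q2,_)→(q1,z,+1)
state=q1 head=0 tape=z[_]z___   (q1,_)→(q3,_,+1)
state=q3 head=1 tape=z_[z]___   (q3,z)→(q2,x,+1)
state=q2 head=2 tape=z_x[_]__   (q2,_)→(q1,z,+1)
state=q1 head=3 tape=z_xz[_]_   (q1,_)→(q3,_,+1)
state=q3 head=4 tape=z_xz_[_]   (q3,_)→(q2,y,-1)
state=q2 head=3 tape=z_xz[_]y   (q2,_)→(q1,z,+1)
state=q1 head=4 tape=z_xzz[y]   (q1,y)→(q2,x,-1)
state=q2 head=3 tape=z_xz[z]x   (q2,z)→(q0,y,+1)
state=q0 head=4 tape=z_xzy[x]   (q0,x)→(q2,x,-1)
state=q2 head=3 tape=z_xz[y]x   (q2,y)→(q2,x,-1)
state=q2 head=2 tape=z_x[z]xx   (q2,z)→(q0,y,+1)
state=q0 head=3 tape=z_xy[x]x   (q0,x)→(q2,x,-1)
state=q2 head=2 tape=z_x[y]xx   (q2,y)→(q2,x,-1)
state=q2 head=1 tape=z_[x]xxx   (q2,x)→(q1,z,+1)
state=q1 head=2 tape=z_z[x]xx
The non-blank tape span at halt is z_zxxx.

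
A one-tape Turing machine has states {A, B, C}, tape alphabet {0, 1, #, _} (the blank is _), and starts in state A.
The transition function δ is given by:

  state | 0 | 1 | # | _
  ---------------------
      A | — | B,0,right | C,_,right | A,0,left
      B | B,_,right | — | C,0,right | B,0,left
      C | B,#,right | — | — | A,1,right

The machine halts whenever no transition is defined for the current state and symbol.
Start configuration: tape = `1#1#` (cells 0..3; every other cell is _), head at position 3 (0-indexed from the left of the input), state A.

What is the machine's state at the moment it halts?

B

A | 1#1[#]____   read # → write _, move right, go to C
C | 1#1_[_]___   read _ → write 1, move right, go to A
A | 1#1_1[_]__   read _ → write 0, move left, go to A
A | 1#1_[1]0__   read 1 → write 0, move right, go to B
B | 1#1_0[0]__   read 0 → write _, move right, go to B
B | 1#1_0_[_]_   read _ → write 0, move left, go to B
B | 1#1_0[_]0_   read _ → write 0, move left, go to B
B | 1#1_[0]00_   read 0 → write _, move right, go to B
B | 1#1__[0]0_   read 0 → write _, move right, go to B
B | 1#1___[0]_   read 0 → write _, move right, go to B
B | 1#1____[_]   read _ → write 0, move left, go to B
B | 1#1___[_]0   read _ → write 0, move left, go to B
B | 1#1__[_]00   read _ → write 0, move left, go to B
B | 1#1_[_]000   read _ → write 0, move left, go to B
B | 1#1[_]0000   read _ → write 0, move left, go to B
B | 1#[1]00000
No transition is defined for (B, 1); M halts in state B.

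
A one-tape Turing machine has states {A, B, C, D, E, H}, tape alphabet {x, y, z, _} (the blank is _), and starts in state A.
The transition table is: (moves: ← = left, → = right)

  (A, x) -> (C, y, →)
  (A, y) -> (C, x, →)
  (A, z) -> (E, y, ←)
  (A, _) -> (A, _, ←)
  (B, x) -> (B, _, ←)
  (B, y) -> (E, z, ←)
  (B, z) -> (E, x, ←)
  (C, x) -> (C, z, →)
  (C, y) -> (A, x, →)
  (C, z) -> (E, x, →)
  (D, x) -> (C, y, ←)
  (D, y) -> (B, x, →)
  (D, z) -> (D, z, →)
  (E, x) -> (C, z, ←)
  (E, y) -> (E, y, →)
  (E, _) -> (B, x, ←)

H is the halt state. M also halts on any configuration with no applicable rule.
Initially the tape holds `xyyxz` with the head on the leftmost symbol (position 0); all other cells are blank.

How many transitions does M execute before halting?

A | [x]yyxz_   read x → write y, move →, go to C
C | y[y]yxz_   read y → write x, move →, go to A
A | yx[y]xz_   read y → write x, move →, go to C
C | yxx[x]z_   read x → write z, move →, go to C
C | yxxz[z]_   read z → write x, move →, go to E
E | yxxzx[_]   read _ → write x, move ←, go to B
B | yxxz[x]x   read x → write _, move ←, go to B
B | yxx[z]_x   read z → write x, move ←, go to E
E | yx[x]x_x   read x → write z, move ←, go to C
C | y[x]zx_x   read x → write z, move →, go to C
C | yz[z]x_x   read z → write x, move →, go to E
E | yzx[x]_x   read x → write z, move ←, go to C
C | yz[x]z_x   read x → write z, move →, go to C
C | yzz[z]_x   read z → write x, move →, go to E
E | yzzx[_]x   read _ → write x, move ←, go to B
B | yzz[x]xx   read x → write _, move ←, go to B
B | yz[z]_xx   read z → write x, move ←, go to E
E | y[z]x_xx
M halts after 17 transitions.

17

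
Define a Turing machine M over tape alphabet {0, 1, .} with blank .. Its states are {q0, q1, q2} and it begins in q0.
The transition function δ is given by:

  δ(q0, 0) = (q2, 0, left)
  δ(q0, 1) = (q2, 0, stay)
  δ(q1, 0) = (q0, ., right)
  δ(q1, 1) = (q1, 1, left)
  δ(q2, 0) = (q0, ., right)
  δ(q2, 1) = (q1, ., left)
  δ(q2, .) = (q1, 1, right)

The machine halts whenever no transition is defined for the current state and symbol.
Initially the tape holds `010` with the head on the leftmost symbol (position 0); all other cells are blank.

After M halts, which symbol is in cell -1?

1

state=q0 head=0 tape=.[0]10.   (q0,0)→(q2,0,left)
state=q2 head=-1 tape=[.]010.   (q2,.)→(q1,1,right)
state=q1 head=0 tape=1[0]10.   (q1,0)→(q0,.,right)
state=q0 head=1 tape=1.[1]0.   (q0,1)→(q2,0,stay)
state=q2 head=1 tape=1.[0]0.   (q2,0)→(q0,.,right)
state=q0 head=2 tape=1..[0].   (q0,0)→(q2,0,left)
state=q2 head=1 tape=1.[.]0.   (q2,.)→(q1,1,right)
state=q1 head=2 tape=1.1[0].   (q1,0)→(q0,.,right)
state=q0 head=3 tape=1.1.[.]
Cell -1 holds 1 when M halts.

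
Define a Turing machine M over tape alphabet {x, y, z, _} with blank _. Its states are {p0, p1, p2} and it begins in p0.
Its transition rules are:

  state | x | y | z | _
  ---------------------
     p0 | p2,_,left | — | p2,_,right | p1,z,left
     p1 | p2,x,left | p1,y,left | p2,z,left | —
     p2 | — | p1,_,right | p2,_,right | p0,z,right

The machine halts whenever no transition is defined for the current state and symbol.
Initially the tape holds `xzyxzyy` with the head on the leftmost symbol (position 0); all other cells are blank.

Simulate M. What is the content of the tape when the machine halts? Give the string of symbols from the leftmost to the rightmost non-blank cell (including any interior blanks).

state=p0 head=0 tape=__[x]zyxzyy   (p0,x)→(p2,_,left)
state=p2 head=-1 tape=_[_]_zyxzyy   (p2,_)→(p0,z,right)
state=p0 head=0 tape=_z[_]zyxzyy   (p0,_)→(p1,z,left)
state=p1 head=-1 tape=_[z]zzyxzyy   (p1,z)→(p2,z,left)
state=p2 head=-2 tape=[_]zzzyxzyy   (p2,_)→(p0,z,right)
state=p0 head=-1 tape=z[z]zzyxzyy   (p0,z)→(p2,_,right)
state=p2 head=0 tape=z_[z]zyxzyy   (p2,z)→(p2,_,right)
state=p2 head=1 tape=z__[z]yxzyy   (p2,z)→(p2,_,right)
state=p2 head=2 tape=z___[y]xzyy   (p2,y)→(p1,_,right)
state=p1 head=3 tape=z____[x]zyy   (p1,x)→(p2,x,left)
state=p2 head=2 tape=z___[_]xzyy   (p2,_)→(p0,z,right)
state=p0 head=3 tape=z___z[x]zyy   (p0,x)→(p2,_,left)
state=p2 head=2 tape=z___[z]_zyy   (p2,z)→(p2,_,right)
state=p2 head=3 tape=z____[_]zyy   (p2,_)→(p0,z,right)
state=p0 head=4 tape=z____z[z]yy   (p0,z)→(p2,_,right)
state=p2 head=5 tape=z____z_[y]y   (p2,y)→(p1,_,right)
state=p1 head=6 tape=z____z__[y]   (p1,y)→(p1,y,left)
state=p1 head=5 tape=z____z_[_]y
The non-blank tape span at halt is z____z__y.

z____z__y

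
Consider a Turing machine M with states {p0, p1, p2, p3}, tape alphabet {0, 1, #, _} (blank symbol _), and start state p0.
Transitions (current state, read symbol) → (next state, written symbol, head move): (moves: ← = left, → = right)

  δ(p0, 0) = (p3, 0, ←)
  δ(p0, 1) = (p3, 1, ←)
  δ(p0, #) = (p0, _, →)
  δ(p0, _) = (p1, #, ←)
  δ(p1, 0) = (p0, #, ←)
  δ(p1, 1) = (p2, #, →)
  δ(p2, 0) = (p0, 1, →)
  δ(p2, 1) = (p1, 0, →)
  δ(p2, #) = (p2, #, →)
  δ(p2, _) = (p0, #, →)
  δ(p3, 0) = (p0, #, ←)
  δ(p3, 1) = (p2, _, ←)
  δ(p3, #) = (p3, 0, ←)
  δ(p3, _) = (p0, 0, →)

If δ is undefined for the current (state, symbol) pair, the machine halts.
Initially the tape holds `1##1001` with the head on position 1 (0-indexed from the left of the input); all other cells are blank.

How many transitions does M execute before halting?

state=p0 head=1 tape=___1[#]#1001   (p0,#)→(p0,_,→)
state=p0 head=2 tape=___1_[#]1001   (p0,#)→(p0,_,→)
state=p0 head=3 tape=___1__[1]001   (p0,1)→(p3,1,←)
state=p3 head=2 tape=___1_[_]1001   (p3,_)→(p0,0,→)
state=p0 head=3 tape=___1_0[1]001   (p0,1)→(p3,1,←)
state=p3 head=2 tape=___1_[0]1001   (p3,0)→(p0,#,←)
state=p0 head=1 tape=___1[_]#1001   (p0,_)→(p1,#,←)
state=p1 head=0 tape=___[1]##1001   (p1,1)→(p2,#,→)
state=p2 head=1 tape=___#[#]#1001   (p2,#)→(p2,#,→)
state=p2 head=2 tape=___##[#]1001   (p2,#)→(p2,#,→)
state=p2 head=3 tape=___###[1]001   (p2,1)→(p1,0,→)
state=p1 head=4 tape=___###0[0]01   (p1,0)→(p0,#,←)
state=p0 head=3 tape=___###[0]#01   (p0,0)→(p3,0,←)
state=p3 head=2 tape=___##[#]0#01   (p3,#)→(p3,0,←)
state=p3 head=1 tape=___#[#]00#01   (p3,#)→(p3,0,←)
state=p3 head=0 tape=___[#]000#01   (p3,#)→(p3,0,←)
state=p3 head=-1 tape=__[_]0000#01   (p3,_)→(p0,0,→)
state=p0 head=0 tape=__0[0]000#01   (p0,0)→(p3,0,←)
state=p3 head=-1 tape=__[0]0000#01   (p3,0)→(p0,#,←)
state=p0 head=-2 tape=_[_]#0000#01   (p0,_)→(p1,#,←)
state=p1 head=-3 tape=[_]##0000#01
M halts after 20 transitions.

20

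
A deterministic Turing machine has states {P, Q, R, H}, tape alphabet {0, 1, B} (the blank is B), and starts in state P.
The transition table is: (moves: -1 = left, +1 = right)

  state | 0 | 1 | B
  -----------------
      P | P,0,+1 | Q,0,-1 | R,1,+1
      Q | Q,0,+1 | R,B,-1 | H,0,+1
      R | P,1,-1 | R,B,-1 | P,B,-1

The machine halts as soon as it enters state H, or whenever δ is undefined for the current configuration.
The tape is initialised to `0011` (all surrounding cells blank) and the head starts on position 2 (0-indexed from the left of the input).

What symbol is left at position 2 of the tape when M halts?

P | 00[1]1B   read 1 → write 0, move -1, go to Q
Q | 0[0]01B   read 0 → write 0, move +1, go to Q
Q | 00[0]1B   read 0 → write 0, move +1, go to Q
Q | 000[1]B   read 1 → write B, move -1, go to R
R | 00[0]BB   read 0 → write 1, move -1, go to P
P | 0[0]1BB   read 0 → write 0, move +1, go to P
P | 00[1]BB   read 1 → write 0, move -1, go to Q
Q | 0[0]0BB   read 0 → write 0, move +1, go to Q
Q | 00[0]BB   read 0 → write 0, move +1, go to Q
Q | 000[B]B   read B → write 0, move +1, go to H
H | 0000[B]
Cell 2 holds 0 when M halts.

0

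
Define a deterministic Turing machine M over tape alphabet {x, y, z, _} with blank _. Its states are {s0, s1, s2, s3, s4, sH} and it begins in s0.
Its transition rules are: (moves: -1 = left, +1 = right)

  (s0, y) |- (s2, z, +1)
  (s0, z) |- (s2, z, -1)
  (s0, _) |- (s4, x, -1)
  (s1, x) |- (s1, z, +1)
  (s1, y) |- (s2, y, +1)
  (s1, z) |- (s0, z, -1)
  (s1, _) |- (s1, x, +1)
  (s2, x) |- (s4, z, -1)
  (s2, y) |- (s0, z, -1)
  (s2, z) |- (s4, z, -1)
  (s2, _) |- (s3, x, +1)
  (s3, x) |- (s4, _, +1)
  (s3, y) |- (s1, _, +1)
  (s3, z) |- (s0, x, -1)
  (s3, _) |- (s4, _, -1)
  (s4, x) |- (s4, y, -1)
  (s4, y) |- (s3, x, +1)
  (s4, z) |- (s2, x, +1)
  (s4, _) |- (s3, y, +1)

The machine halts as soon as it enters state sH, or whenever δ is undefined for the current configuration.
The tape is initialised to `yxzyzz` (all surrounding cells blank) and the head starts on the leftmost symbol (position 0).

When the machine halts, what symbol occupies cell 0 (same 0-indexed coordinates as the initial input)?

x

state=s0 head=0 tape=_[y]xzyzz   (s0,y)→(s2,z,+1)
state=s2 head=1 tape=_z[x]zyzz   (s2,x)→(s4,z,-1)
state=s4 head=0 tape=_[z]zzyzz   (s4,z)→(s2,x,+1)
state=s2 head=1 tape=_x[z]zyzz   (s2,z)→(s4,z,-1)
state=s4 head=0 tape=_[x]zzyzz   (s4,x)→(s4,y,-1)
state=s4 head=-1 tape=[_]yzzyzz   (s4,_)→(s3,y,+1)
state=s3 head=0 tape=y[y]zzyzz   (s3,y)→(s1,_,+1)
state=s1 head=1 tape=y_[z]zyzz   (s1,z)→(s0,z,-1)
state=s0 head=0 tape=y[_]zzyzz   (s0,_)→(s4,x,-1)
state=s4 head=-1 tape=[y]xzzyzz   (s4,y)→(s3,x,+1)
state=s3 head=0 tape=x[x]zzyzz   (s3,x)→(s4,_,+1)
state=s4 head=1 tape=x_[z]zyzz   (s4,z)→(s2,x,+1)
state=s2 head=2 tape=x_x[z]yzz   (s2,z)→(s4,z,-1)
state=s4 head=1 tape=x_[x]zyzz   (s4,x)→(s4,y,-1)
state=s4 head=0 tape=x[_]yzyzz   (s4,_)→(s3,y,+1)
state=s3 head=1 tape=xy[y]zyzz   (s3,y)→(s1,_,+1)
state=s1 head=2 tape=xy_[z]yzz   (s1,z)→(s0,z,-1)
state=s0 head=1 tape=xy[_]zyzz   (s0,_)→(s4,x,-1)
state=s4 head=0 tape=x[y]xzyzz   (s4,y)→(s3,x,+1)
state=s3 head=1 tape=xx[x]zyzz   (s3,x)→(s4,_,+1)
state=s4 head=2 tape=xx_[z]yzz   (s4,z)→(s2,x,+1)
state=s2 head=3 tape=xx_x[y]zz   (s2,y)→(s0,z,-1)
state=s0 head=2 tape=xx_[x]zzz
Cell 0 holds x when M halts.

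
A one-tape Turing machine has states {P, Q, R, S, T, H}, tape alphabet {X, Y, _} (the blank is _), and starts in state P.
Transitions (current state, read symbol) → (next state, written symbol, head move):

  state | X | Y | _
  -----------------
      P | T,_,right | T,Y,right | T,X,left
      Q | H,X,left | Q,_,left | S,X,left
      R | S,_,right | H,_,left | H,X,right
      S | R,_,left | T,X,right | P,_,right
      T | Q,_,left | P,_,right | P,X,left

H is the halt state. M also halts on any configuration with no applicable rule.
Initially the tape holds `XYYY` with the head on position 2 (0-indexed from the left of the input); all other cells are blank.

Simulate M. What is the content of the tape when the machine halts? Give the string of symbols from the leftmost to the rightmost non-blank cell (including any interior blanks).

state=P head=2 tape=_XY[Y]Y_   (P,Y)→(T,Y,right)
state=T head=3 tape=_XYY[Y]_   (T,Y)→(P,_,right)
state=P head=4 tape=_XYY_[_]   (P,_)→(T,X,left)
state=T head=3 tape=_XYY[_]X   (T,_)→(P,X,left)
state=P head=2 tape=_XY[Y]XX   (P,Y)→(T,Y,right)
state=T head=3 tape=_XYY[X]X   (T,X)→(Q,_,left)
state=Q head=2 tape=_XY[Y]_X   (Q,Y)→(Q,_,left)
state=Q head=1 tape=_X[Y]__X   (Q,Y)→(Q,_,left)
state=Q head=0 tape=_[X]___X   (Q,X)→(H,X,left)
state=H head=-1 tape=[_]X___X
The non-blank tape span at halt is X___X.

X___X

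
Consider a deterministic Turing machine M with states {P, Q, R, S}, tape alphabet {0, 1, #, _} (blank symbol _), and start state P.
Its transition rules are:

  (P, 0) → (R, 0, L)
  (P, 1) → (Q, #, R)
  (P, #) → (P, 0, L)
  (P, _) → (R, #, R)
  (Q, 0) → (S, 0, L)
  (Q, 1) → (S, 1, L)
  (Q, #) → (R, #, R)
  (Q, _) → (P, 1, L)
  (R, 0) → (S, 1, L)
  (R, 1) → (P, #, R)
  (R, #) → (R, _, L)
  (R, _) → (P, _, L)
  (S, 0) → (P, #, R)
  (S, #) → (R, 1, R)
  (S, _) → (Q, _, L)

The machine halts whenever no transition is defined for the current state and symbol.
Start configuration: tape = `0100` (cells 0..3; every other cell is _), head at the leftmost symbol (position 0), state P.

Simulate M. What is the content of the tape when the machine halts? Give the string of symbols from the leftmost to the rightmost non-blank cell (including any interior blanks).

P | ___[0]100   read 0 → write 0, move L, go to R
R | __[_]0100   read _ → write _, move L, go to P
P | _[_]_0100   read _ → write #, move R, go to R
R | _#[_]0100   read _ → write _, move L, go to P
P | _[#]_0100   read # → write 0, move L, go to P
P | [_]0_0100   read _ → write #, move R, go to R
R | #[0]_0100   read 0 → write 1, move L, go to S
S | [#]1_0100   read # → write 1, move R, go to R
R | 1[1]_0100   read 1 → write #, move R, go to P
P | 1#[_]0100   read _ → write #, move R, go to R
R | 1##[0]100   read 0 → write 1, move L, go to S
S | 1#[#]1100   read # → write 1, move R, go to R
R | 1#1[1]100   read 1 → write #, move R, go to P
P | 1#1#[1]00   read 1 → write #, move R, go to Q
Q | 1#1##[0]0   read 0 → write 0, move L, go to S
S | 1#1#[#]00   read # → write 1, move R, go to R
R | 1#1#1[0]0   read 0 → write 1, move L, go to S
S | 1#1#[1]10
The non-blank tape span at halt is 1#1#110.

1#1#110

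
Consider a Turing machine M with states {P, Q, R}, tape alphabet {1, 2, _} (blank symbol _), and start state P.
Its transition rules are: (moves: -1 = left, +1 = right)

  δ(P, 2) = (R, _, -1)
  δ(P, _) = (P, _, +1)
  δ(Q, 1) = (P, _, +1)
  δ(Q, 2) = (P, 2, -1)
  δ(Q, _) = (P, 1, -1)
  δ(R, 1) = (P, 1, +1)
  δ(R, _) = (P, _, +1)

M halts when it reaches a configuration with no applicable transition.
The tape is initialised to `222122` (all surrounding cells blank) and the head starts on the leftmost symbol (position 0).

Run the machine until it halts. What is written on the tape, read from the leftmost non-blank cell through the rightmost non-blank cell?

122

P | _[2]22122   read 2 → write _, move -1, go to R
R | [_]_22122   read _ → write _, move +1, go to P
P | _[_]22122   read _ → write _, move +1, go to P
P | __[2]2122   read 2 → write _, move -1, go to R
R | _[_]_2122   read _ → write _, move +1, go to P
P | __[_]2122   read _ → write _, move +1, go to P
P | ___[2]122   read 2 → write _, move -1, go to R
R | __[_]_122   read _ → write _, move +1, go to P
P | ___[_]122   read _ → write _, move +1, go to P
P | ____[1]22
The non-blank tape span at halt is 122.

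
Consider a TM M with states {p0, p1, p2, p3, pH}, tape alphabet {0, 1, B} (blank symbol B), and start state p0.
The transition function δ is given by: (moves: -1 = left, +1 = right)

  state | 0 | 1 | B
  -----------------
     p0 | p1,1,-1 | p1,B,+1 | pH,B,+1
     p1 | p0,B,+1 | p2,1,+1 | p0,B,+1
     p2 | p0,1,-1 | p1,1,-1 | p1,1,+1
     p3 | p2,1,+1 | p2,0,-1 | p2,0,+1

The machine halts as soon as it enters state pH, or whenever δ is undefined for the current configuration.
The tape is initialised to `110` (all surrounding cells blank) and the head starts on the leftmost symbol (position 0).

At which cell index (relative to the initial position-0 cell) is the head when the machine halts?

state=p0 head=0 tape=[1]10BBBB   (p0,1)→(p1,B,+1)
state=p1 head=1 tape=B[1]0BBBB   (p1,1)→(p2,1,+1)
state=p2 head=2 tape=B1[0]BBBB   (p2,0)→(p0,1,-1)
state=p0 head=1 tape=B[1]1BBBB   (p0,1)→(p1,B,+1)
state=p1 head=2 tape=BB[1]BBBB   (p1,1)→(p2,1,+1)
state=p2 head=3 tape=BB1[B]BBB   (p2,B)→(p1,1,+1)
state=p1 head=4 tape=BB11[B]BB   (p1,B)→(p0,B,+1)
state=p0 head=5 tape=BB11B[B]B   (p0,B)→(pH,B,+1)
state=pH head=6 tape=BB11BB[B]
At halt the head is at cell 6.

6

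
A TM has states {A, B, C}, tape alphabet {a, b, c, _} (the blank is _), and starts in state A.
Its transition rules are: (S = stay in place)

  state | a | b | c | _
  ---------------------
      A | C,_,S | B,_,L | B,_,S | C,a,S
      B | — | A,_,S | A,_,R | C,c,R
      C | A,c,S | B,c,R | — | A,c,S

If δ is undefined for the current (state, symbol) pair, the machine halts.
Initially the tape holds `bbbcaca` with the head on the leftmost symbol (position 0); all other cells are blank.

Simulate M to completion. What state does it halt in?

C

state=A head=0 tape=_[b]bbcaca   (A,b)→(B,_,L)
state=B head=-1 tape=[_]_bbcaca   (B,_)→(C,c,R)
state=C head=0 tape=c[_]bbcaca   (C,_)→(A,c,S)
state=A head=0 tape=c[c]bbcaca   (A,c)→(B,_,S)
state=B head=0 tape=c[_]bbcaca   (B,_)→(C,c,R)
state=C head=1 tape=cc[b]bcaca   (C,b)→(B,c,R)
state=B head=2 tape=ccc[b]caca   (B,b)→(A,_,S)
state=A head=2 tape=ccc[_]caca   (A,_)→(C,a,S)
state=C head=2 tape=ccc[a]caca   (C,a)→(A,c,S)
state=A head=2 tape=ccc[c]caca   (A,c)→(B,_,S)
state=B head=2 tape=ccc[_]caca   (B,_)→(C,c,R)
state=C head=3 tape=cccc[c]aca
No transition is defined for (C, c); M halts in state C.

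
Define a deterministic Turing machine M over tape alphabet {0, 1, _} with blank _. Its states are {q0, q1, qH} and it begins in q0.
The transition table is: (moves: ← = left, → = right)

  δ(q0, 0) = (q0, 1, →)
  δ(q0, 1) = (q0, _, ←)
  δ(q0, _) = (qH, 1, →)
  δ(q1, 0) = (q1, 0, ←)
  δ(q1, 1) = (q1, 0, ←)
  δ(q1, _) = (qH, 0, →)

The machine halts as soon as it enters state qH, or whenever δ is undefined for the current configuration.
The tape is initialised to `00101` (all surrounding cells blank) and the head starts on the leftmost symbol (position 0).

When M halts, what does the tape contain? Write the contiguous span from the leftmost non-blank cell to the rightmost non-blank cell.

state=q0 head=0 tape=_[0]0101   (q0,0)→(q0,1,→)
state=q0 head=1 tape=_1[0]101   (q0,0)→(q0,1,→)
state=q0 head=2 tape=_11[1]01   (q0,1)→(q0,_,←)
state=q0 head=1 tape=_1[1]_01   (q0,1)→(q0,_,←)
state=q0 head=0 tape=_[1]__01   (q0,1)→(q0,_,←)
state=q0 head=-1 tape=[_]___01   (q0,_)→(qH,1,→)
state=qH head=0 tape=1[_]__01
The non-blank tape span at halt is 1___01.

1___01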